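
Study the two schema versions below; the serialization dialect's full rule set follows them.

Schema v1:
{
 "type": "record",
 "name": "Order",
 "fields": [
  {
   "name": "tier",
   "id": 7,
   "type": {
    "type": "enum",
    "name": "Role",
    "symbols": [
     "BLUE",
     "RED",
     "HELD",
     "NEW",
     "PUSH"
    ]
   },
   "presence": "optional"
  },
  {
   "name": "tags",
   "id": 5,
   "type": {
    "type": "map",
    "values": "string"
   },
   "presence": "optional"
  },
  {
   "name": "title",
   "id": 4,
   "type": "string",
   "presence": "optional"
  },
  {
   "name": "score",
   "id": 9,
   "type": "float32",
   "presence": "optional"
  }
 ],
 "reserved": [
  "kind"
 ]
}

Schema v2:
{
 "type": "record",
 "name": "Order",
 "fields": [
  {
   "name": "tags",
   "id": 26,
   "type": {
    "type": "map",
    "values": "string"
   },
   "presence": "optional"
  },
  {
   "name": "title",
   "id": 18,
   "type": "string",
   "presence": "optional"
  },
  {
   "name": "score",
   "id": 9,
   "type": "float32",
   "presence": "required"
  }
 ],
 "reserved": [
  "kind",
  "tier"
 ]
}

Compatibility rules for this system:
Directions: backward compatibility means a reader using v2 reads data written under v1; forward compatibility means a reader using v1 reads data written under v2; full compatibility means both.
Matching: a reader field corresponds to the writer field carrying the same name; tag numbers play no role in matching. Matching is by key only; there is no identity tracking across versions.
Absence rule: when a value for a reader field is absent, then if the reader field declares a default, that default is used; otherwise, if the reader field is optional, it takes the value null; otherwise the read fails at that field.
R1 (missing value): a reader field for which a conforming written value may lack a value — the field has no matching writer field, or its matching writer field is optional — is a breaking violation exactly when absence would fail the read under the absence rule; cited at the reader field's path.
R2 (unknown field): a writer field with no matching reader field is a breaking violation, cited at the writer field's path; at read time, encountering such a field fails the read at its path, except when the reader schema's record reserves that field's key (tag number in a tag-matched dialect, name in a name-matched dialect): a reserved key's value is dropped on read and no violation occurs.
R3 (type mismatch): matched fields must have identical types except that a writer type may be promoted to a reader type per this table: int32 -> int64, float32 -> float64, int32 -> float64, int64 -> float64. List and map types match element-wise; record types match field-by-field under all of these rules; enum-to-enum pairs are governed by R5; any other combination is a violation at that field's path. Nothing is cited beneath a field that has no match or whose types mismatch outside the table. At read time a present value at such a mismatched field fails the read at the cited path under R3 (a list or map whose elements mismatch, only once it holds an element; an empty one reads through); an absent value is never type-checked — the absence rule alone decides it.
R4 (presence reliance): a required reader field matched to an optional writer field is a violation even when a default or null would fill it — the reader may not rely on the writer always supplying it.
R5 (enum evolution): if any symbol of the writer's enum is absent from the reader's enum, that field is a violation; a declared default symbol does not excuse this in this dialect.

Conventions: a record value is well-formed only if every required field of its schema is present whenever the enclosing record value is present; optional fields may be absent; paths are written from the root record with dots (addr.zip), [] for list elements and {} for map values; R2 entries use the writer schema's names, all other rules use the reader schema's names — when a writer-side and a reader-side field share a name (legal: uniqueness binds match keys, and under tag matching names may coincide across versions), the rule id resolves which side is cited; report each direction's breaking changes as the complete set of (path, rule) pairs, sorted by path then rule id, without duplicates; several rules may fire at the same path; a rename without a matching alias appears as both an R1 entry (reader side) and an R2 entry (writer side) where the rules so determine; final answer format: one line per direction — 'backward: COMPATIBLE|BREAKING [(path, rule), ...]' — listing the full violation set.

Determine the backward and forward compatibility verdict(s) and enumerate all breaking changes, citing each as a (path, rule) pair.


each type pair in Order: writer, then reader
backward analysis of Order with v2 as reader and v1 as writer:
  map<string, string> -> map<string, string>, writer optional: tags aligns to tags
  string -> string, writer optional: title aligns to title
  float32 -> float32, writer optional: score aligns to score
  tier (writer side), unknown to reader
  rule R1 violated at score
  rule R4 violated at score
  => backward verdict for Order: BREAKING, 2 violation(s)
forward analysis of Order with v1 as reader and v2 as writer:
  tier: no writer match
  map<string, string> -> map<string, string>, writer optional: tags aligns to tags
  string -> string, writer optional: title aligns to title
  float32 -> float32, writer required: score aligns to score
  => forward verdict for Order: COMPATIBLE, no violations

backward: BREAKING [(score, R1), (score, R4)]; forward: COMPATIBLE []


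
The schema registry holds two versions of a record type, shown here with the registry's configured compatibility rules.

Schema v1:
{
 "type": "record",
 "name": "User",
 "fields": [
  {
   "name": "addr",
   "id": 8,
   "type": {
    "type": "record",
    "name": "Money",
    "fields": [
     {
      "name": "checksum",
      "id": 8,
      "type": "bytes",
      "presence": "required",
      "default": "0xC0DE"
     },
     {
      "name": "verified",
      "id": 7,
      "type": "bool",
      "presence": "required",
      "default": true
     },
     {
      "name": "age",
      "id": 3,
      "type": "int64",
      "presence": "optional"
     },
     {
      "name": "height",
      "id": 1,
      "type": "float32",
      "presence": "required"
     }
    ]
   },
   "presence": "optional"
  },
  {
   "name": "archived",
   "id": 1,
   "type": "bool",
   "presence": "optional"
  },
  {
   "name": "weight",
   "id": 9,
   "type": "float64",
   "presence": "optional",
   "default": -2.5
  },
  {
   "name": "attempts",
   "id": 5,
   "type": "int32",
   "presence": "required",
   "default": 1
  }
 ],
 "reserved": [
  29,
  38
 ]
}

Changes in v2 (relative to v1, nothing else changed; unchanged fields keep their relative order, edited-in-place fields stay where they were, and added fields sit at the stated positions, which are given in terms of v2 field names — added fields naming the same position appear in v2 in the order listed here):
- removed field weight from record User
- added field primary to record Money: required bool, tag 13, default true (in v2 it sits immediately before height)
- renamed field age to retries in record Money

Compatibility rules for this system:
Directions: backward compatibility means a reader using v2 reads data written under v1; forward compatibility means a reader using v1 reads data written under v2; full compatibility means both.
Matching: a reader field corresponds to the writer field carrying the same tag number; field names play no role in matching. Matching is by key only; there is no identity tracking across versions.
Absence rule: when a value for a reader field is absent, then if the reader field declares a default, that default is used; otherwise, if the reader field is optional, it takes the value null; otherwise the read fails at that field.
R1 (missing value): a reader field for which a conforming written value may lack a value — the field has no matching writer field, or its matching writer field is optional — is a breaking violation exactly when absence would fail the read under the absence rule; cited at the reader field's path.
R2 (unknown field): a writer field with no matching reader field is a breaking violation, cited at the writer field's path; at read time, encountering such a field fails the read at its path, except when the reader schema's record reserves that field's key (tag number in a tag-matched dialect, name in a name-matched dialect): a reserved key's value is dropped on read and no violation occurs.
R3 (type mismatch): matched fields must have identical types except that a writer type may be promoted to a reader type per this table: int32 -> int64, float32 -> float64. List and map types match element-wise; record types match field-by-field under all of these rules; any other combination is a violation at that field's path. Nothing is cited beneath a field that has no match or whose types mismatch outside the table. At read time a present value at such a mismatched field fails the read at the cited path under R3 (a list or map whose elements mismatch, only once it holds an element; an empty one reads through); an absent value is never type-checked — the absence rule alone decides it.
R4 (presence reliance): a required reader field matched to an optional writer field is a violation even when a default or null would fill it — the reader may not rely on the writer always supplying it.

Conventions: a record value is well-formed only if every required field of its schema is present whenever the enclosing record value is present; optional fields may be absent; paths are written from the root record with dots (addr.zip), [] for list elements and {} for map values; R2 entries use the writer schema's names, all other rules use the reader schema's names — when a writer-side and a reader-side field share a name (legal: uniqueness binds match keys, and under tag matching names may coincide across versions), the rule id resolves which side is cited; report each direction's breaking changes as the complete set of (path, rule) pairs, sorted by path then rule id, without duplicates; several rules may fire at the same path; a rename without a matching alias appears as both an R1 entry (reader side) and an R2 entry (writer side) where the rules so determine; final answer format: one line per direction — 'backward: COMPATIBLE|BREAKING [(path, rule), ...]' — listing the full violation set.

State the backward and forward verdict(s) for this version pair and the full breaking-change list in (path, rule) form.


arrows below run writer -> reader for User
checking backward for User: reader v2 against writer v1:
  addr <- addr (Money -> Money, writer optional)
  archived <- archived (bool -> bool, writer optional)
  attempts <- attempts (int32 -> int32, writer required)
  writer weight: unknown to reader
  addr.checksum <- addr.checksum (bytes -> bytes, writer required)
  addr.verified <- addr.verified (bool -> bool, writer required)
  addr.retries <- addr.age (int64 -> int64, writer optional)
  addr.primary: no writer-side match
  addr.height <- addr.height (float32 -> float32, writer required)
  R2 fires at weight
  => backward verdict for User: BREAKING, 1 violation(s)
checking forward for User: reader v1 against writer v2:
  addr <- addr (Money -> Money, writer optional)
  archived <- archived (bool -> bool, writer optional)
  weight: no writer-side match
  attempts <- attempts (int32 -> int32, writer required)
  addr.checksum <- addr.checksum (bytes -> bytes, writer required)
  addr.verified <- addr.verified (bool -> bool, writer required)
  addr.age <- addr.retries (int64 -> int64, writer optional)
  addr.height <- addr.height (float32 -> float32, writer required)
  writer addr.primary: unknown to reader
  R2 fires at addr.primary
  => forward verdict for User: BREAKING, 1 violation(s)

backward: BREAKING [(weight, R2)]; forward: BREAKING [(addr.primary, R2)]


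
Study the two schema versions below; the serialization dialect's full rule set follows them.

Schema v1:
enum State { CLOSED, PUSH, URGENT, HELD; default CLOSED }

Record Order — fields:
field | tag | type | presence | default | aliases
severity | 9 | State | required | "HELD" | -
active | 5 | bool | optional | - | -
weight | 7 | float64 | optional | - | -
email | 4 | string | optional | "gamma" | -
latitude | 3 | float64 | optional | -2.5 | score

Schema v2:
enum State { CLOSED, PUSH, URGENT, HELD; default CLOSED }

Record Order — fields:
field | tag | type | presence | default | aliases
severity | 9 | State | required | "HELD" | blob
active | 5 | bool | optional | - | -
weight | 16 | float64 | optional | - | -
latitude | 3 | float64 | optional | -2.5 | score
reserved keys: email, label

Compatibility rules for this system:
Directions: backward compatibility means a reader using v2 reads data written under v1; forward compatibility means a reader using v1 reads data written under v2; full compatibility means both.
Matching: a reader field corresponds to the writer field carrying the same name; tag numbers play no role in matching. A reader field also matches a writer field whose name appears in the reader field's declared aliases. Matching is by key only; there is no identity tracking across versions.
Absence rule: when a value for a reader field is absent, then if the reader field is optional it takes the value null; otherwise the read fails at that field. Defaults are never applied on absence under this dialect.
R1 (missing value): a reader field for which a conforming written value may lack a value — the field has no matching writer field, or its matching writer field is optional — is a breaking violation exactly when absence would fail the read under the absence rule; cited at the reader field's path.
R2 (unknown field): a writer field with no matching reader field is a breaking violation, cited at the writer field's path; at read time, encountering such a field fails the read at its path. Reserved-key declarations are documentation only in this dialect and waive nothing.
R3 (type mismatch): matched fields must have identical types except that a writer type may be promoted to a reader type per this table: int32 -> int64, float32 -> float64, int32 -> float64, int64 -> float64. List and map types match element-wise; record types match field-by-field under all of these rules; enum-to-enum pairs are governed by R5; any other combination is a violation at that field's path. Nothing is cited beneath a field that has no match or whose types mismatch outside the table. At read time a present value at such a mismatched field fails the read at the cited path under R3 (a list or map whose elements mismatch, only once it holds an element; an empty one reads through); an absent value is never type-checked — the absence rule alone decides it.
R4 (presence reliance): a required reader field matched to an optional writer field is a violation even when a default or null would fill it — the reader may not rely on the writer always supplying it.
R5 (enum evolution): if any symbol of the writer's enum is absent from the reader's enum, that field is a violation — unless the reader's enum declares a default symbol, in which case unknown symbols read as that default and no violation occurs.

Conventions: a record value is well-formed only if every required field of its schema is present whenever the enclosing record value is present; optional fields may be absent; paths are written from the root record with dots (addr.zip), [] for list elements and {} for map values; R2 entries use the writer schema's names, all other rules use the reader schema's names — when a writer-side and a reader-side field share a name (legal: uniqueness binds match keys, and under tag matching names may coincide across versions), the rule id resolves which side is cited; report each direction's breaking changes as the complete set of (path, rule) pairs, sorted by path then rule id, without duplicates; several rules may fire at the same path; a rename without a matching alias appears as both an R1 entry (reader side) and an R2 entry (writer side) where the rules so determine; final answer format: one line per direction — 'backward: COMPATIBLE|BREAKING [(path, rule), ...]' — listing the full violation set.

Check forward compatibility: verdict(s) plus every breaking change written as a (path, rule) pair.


arrows below run writer -> reader for Order
forward for Order (reader v1, writer v2):
  severity: paired with writer severity (State -> State; writer required)
  active: paired with writer active (bool -> bool; writer optional)
  weight: paired with writer weight (float64 -> float64; writer optional)
  email has no writer counterpart
  latitude: paired with writer latitude (float64 -> float64; writer optional)
  => forward: COMPATIBLE
remaining Order differences; none change what is asked:
  removed field email from record Order (its key "email" joins the reserved list) -> matters only for Order's backward compatibility — outside the asked direction
  field weight in record Order: tag 7 changed to 16 -> triggers nothing under Order's printed rules — same verdict

forward: COMPATIBLE []


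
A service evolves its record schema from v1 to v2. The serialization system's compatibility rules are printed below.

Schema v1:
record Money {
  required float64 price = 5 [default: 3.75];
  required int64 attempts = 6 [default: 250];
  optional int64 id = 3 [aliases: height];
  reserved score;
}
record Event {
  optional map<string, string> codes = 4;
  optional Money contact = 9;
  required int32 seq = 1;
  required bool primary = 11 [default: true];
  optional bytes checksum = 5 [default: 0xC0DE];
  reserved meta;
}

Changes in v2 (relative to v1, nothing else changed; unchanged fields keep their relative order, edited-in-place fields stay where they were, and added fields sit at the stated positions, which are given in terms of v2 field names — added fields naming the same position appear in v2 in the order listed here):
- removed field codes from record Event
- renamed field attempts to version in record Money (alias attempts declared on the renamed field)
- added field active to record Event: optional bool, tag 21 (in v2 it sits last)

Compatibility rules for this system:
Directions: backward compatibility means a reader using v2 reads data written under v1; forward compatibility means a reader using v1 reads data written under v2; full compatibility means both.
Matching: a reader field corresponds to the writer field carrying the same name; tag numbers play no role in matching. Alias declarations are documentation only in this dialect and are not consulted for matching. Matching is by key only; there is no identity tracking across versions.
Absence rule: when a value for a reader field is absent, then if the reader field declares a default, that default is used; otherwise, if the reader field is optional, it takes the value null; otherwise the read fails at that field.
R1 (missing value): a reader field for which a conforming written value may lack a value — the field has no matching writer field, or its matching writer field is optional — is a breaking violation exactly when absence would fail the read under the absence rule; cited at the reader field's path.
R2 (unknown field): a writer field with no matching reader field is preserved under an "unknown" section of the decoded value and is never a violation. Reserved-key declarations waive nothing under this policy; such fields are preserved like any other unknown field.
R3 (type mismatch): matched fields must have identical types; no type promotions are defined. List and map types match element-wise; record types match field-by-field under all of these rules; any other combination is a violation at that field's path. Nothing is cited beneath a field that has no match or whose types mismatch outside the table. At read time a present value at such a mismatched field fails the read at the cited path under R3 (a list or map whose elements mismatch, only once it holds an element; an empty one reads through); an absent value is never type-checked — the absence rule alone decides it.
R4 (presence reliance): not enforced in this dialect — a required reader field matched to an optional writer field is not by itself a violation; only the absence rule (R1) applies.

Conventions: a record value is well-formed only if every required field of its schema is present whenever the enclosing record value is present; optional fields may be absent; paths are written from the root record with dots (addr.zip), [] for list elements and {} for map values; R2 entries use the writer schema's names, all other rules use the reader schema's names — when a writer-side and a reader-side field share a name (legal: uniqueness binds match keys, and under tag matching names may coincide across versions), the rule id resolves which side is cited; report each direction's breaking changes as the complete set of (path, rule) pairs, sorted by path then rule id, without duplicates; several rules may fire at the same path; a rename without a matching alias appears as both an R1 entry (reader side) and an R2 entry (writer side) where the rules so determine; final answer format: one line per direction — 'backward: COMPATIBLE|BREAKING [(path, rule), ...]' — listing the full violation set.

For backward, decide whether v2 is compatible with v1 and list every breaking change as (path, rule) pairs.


backward: COMPATIBLE []

in Event below, arrows point writer -> reader
backward pass over Event, reader schema v2, writer schema v1:
  contact: paired with writer contact (Money -> Money; writer optional)
  seq: paired with writer seq (int32 -> int32; writer required)
  primary: paired with writer primary (bool -> bool; writer required)
  checksum: paired with writer checksum (bytes -> bytes; writer optional)
  active: no writer match
  leftover writer field: codes
  contact.price: paired with writer contact.price (float64 -> float64; writer required)
  contact.version: no writer match
  contact.id: paired with writer contact.id (int64 -> int64; writer optional)
  leftover writer field: contact.attempts
  => no violations; backward on Event: COMPATIBLE
the other Event changes do not affect what is asked:
  removed field codes from record Event -> triggers nothing under Event's printed rules — same verdict
  renamed field attempts to version in record Money (alias attempts declared on the renamed field) -> triggers nothing under Event's printed rules — same verdict
  added field active to record Event: optional bool, tag 21 (in v2 it sits last) -> triggers nothing under Event's printed rules — same verdict


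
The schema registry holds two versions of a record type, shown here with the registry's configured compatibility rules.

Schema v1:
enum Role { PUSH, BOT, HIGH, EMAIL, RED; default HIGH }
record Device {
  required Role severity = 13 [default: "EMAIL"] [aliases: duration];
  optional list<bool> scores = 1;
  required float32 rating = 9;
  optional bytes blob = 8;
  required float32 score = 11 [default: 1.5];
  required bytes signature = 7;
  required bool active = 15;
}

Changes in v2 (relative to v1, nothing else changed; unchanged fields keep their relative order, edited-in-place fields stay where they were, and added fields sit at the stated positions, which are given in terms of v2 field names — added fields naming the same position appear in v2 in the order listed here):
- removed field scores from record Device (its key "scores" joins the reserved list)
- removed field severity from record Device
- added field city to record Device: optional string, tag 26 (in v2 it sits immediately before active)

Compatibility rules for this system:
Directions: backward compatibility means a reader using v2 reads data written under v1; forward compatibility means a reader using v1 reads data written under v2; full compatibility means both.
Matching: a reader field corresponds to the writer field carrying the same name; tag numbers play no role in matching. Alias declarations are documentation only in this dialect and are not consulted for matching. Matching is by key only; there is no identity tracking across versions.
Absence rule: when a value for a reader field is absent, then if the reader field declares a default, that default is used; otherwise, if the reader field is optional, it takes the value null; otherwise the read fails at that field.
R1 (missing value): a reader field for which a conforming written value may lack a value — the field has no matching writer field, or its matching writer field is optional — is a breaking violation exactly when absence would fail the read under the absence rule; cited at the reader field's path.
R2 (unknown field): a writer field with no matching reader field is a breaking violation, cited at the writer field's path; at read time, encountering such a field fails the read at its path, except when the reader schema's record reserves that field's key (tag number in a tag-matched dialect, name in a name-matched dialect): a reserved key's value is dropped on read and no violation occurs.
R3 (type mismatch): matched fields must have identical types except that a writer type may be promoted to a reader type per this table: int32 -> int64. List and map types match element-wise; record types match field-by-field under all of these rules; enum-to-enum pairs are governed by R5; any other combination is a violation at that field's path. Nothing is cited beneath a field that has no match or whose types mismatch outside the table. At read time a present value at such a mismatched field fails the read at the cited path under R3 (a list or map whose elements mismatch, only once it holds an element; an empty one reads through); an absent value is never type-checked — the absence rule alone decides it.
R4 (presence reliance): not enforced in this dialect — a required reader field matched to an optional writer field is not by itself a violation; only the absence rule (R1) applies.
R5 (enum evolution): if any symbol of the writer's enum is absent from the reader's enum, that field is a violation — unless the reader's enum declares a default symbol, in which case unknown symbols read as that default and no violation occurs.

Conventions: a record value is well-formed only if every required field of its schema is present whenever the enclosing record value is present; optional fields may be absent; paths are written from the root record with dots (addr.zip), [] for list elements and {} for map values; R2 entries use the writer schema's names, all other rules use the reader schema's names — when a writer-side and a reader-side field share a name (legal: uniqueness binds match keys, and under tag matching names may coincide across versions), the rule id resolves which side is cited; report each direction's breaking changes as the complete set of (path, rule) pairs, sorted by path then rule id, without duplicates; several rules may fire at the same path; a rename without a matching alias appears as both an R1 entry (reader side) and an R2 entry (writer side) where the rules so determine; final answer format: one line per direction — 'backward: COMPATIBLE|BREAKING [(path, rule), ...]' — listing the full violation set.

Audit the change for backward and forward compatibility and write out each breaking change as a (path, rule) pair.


backward: BREAKING [(severity, R2)]; forward: BREAKING [(city, R2)]

the writer's type comes first in each Device pair
backward on Device — v2 reading data written by v1:
  rating <- rating (float32 -> float32, writer required)
  blob <- blob (bytes -> bytes, writer optional)
  score <- score (float32 -> float32, writer required)
  signature <- signature (bytes -> bytes, writer required)
  no writer field matches reader city
  active <- active (bool -> bool, writer required)
  writer severity: unknown to reader
  writer scores: unknown to reader
  rule R2 violated at severity
  => 1 violation(s): backward is BREAKING for Device
forward on Device — v1 reading data written by v2:
  no writer field matches reader severity
  no writer field matches reader scores
  rating <- rating (float32 -> float32, writer required)
  blob <- blob (bytes -> bytes, writer optional)
  score <- score (float32 -> float32, writer required)
  signature <- signature (bytes -> bytes, writer required)
  active <- active (bool -> bool, writer required)
  writer city: unknown to reader
  rule R2 violated at city
  => 1 violation(s): forward is BREAKING for Device


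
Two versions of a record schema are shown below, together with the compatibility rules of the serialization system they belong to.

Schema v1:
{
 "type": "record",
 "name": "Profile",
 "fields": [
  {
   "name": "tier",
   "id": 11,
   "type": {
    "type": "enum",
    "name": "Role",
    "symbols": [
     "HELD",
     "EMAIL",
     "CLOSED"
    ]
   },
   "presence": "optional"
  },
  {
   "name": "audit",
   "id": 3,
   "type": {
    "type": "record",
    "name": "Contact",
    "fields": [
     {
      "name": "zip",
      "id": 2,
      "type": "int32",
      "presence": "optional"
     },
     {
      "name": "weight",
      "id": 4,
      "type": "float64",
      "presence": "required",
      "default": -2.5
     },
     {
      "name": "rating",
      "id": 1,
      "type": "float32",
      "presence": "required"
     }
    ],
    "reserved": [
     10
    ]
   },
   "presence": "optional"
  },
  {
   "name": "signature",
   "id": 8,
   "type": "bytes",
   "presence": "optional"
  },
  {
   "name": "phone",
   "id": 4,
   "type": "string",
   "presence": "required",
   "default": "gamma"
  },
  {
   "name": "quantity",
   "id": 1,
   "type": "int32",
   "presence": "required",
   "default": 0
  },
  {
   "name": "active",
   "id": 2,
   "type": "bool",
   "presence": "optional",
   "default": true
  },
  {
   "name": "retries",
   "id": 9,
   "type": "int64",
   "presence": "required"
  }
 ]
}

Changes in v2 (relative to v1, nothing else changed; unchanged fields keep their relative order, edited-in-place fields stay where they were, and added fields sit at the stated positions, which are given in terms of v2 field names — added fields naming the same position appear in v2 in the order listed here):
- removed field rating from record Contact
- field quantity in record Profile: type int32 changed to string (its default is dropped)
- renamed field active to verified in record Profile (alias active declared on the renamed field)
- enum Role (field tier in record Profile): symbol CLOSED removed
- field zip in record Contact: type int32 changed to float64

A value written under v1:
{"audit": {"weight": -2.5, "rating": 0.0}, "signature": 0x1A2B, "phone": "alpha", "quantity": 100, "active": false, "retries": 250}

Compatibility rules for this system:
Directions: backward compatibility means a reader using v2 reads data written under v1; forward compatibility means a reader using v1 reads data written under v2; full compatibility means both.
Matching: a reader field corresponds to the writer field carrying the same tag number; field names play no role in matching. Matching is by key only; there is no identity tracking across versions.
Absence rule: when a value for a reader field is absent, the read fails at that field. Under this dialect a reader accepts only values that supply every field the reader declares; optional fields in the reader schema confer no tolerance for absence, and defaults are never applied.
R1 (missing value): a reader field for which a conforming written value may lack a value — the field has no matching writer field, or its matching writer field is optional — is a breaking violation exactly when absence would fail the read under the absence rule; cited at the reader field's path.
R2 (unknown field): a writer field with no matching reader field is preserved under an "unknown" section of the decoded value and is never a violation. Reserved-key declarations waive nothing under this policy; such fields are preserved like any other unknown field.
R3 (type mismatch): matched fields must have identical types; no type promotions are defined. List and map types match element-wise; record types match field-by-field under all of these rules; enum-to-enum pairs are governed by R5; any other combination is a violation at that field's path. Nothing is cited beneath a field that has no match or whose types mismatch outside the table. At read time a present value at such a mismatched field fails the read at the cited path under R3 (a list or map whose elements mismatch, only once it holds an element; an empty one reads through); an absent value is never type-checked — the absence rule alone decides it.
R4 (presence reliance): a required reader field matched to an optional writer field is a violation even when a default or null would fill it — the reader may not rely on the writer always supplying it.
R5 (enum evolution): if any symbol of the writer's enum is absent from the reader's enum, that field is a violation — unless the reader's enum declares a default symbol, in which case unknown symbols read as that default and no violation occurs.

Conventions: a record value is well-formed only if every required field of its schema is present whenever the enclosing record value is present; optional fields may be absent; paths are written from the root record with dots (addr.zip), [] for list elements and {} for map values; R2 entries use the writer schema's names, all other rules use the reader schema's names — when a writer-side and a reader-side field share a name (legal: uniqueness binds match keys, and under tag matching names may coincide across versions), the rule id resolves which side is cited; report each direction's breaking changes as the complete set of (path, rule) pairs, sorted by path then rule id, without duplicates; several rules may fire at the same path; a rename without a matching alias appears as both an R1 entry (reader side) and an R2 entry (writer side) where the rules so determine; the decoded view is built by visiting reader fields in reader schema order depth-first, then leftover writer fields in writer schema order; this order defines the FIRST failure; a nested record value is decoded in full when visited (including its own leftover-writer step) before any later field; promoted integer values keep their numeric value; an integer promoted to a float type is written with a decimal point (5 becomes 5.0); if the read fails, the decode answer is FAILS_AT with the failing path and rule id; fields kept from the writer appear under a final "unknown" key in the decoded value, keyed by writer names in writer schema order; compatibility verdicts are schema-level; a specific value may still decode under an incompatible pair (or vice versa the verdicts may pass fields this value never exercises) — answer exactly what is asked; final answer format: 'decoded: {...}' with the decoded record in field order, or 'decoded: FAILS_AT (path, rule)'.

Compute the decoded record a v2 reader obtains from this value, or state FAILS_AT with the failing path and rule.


arrows below run writer -> reader for Profile
migrating the Profile value to v2:
  read fails at tier under R1 (no fill)
  => FAILS_AT (tier, R1)
ruling out the remaining Profile differences:
  removed field rating from record Contact -> matters for Profile compatibility verdicts, not for this value's decode
  field quantity in record Profile: type int32 changed to string (its default is dropped) -> matters for Profile compatibility verdicts, not for this value's decode
  renamed field active to verified in record Profile (alias active declared on the renamed field) -> matters for Profile compatibility verdicts, not for this value's decode
  field zip in record Contact: type int32 changed to float64 -> matters for Profile compatibility verdicts, not for this value's decode

decoded: FAILS_AT (tier, R1)


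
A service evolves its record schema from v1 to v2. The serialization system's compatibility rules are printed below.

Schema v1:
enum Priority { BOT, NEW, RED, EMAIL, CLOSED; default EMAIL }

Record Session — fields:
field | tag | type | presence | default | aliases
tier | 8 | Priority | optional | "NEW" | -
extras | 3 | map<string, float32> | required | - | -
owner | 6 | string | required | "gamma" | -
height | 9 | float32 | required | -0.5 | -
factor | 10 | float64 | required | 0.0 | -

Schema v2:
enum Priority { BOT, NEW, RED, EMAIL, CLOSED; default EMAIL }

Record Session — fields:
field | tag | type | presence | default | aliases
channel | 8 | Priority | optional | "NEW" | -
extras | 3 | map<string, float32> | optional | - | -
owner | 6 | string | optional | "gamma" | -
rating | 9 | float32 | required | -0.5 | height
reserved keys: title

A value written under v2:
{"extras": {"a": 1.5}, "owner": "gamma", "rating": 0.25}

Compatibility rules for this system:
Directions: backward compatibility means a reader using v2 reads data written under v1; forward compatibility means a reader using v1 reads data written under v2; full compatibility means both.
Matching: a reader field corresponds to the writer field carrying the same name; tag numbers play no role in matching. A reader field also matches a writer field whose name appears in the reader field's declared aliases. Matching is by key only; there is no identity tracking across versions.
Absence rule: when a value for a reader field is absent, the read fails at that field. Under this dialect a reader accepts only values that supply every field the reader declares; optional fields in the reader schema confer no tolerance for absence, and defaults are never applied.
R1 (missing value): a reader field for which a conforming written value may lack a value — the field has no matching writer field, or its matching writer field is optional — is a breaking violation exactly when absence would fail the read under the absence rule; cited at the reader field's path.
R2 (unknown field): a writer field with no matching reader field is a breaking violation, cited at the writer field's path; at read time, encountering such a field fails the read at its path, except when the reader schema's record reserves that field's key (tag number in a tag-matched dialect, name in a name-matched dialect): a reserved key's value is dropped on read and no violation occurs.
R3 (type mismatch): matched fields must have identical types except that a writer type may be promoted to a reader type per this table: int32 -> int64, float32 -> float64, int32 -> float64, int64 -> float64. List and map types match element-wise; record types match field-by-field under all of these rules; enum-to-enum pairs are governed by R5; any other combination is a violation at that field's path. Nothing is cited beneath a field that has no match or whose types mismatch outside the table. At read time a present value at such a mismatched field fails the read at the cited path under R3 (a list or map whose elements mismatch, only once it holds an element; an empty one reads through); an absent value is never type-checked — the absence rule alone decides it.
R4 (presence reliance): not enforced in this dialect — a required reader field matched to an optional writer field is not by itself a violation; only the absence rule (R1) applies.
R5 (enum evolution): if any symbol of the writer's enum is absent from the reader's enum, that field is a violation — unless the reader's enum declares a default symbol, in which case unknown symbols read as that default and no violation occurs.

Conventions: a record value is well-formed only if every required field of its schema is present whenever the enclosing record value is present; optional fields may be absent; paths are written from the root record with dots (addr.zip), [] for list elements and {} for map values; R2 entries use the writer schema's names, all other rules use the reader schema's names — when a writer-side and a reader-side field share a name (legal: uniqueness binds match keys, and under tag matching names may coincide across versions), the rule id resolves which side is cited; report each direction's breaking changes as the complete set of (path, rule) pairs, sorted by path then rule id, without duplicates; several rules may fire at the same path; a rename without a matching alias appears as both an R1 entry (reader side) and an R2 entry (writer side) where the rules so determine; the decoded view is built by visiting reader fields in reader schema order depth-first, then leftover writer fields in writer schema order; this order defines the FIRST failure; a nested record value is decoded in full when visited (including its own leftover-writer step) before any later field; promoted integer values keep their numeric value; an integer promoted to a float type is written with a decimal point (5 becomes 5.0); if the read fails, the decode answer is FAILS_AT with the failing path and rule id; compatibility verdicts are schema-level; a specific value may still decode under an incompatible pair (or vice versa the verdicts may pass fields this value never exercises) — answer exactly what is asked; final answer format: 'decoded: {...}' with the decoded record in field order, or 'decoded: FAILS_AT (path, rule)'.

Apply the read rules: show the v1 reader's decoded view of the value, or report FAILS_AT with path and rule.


arrows below run writer -> reader for Session
decode (reader v1):
  read fails at tier under R1 (no fill)
  => FAILS_AT (tier, R1)
diffs on Session not affecting the asked answer:
  field owner in record Session: required changed to optional -> a verdict-level change on Session — the shown value reads the same
  field extras in record Session: required changed to optional -> a verdict-level change on Session — the shown value reads the same
  removed field factor from record Session -> a verdict-level change on Session — the shown value reads the same
  renamed field height to rating in record Session (alias height declared on the renamed field) -> a verdict-level change on Session — the shown value reads the same

decoded: FAILS_AT (tier, R1)
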